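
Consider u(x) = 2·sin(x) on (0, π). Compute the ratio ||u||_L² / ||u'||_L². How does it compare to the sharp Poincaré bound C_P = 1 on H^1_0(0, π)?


||u||_L² / ||u'||_L² = 1 = C_P.

u(x) = 2·sin(x), so u'(x) = 2*cos(x).
Writing u(x) = A·sin(kπx/L) with A = 2 and k = 1, use ∫_0^L sin²(kπx/L) dx = L/2 and ∫_0^L cos²(kπx/L) dx = L/2.
u² = 4·sin²(x) and (u')² = 4·cos²(x), and each of sin², cos² integrates to L/2 = π/2 over (0, π).
∫_0^π u² dx = 2*π, so ||u||_L² = sqrt(2)*sqrt(π).
∫_0^π (u')² dx = 2*π, so ||u'||_L² = sqrt(2)*sqrt(π).
Ratio ||u||_L² / ||u'||_L² = 1.
Sharp Poincaré constant on H^1_0(0, π) is C_P = L/π = 1, achieved by sin(x).
This is the k = 1 eigenfunction (up to amplitude), so the ratio equals the sharp Poincaré constant exactly.


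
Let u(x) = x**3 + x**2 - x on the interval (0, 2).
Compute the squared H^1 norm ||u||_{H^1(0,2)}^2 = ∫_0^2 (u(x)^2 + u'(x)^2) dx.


||u||_{H^1}^2 = 12826/105

The H^1 norm (squared) on an interval (0, L) is
  ||u||_{H^1}^2 = ∫_0^L u(x)^2 dx + ∫_0^L u'(x)^2 dx.
Compute u'(x) = 3*x**2 + 2*x - 1.
Then u(x)^2 = x**6 + 2*x**5 - x**4 - 2*x**3 + x**2 and u'(x)^2 = 9*x**4 + 12*x**3 - 2*x**2 - 4*x + 1.
Integrate each monomial from 0 to 2 using ∫_0^2 c·x^n dx = c·2^(n+1)/(n+1):
  ∫_0^2 u(x)^2 dx = ∫_0^2 (x^6 + 2*x^5 - x^4 - 2*x^3 + x^2) dx. Term by term:
    ∫_0^2 x^6 dx = 128/7;  ∫_0^2 2*x^5 dx = 64/3;  ∫_0^2 -x^4 dx = -32/5;
    ∫_0^2 -2*x^3 dx = -8;  ∫_0^2 x^2 dx = 8/3.
  Sum: 128/7 + 64/3 − 32/5 − 8 + 8/3 = 976/35.
  ∫_0^2 u'(x)^2 dx = ∫_0^2 (9*x^4 + 12*x^3 - 2*x^2 - 4*x + 1) dx. Term by term:
    ∫_0^2 9*x^4 dx = 288/5;  ∫_0^2 12*x^3 dx = 48;  ∫_0^2 -2*x^2 dx = -16/3;
    ∫_0^2 -4*x dx = -8;  ∫_0^2 1 dx = 2.
  Sum: 288/5 + 48 − 16/3 − 8 + 2 = 1414/15.
Adding: ||u||_{H^1}^2 = 976/35 + 1414/15 = 12826/105.


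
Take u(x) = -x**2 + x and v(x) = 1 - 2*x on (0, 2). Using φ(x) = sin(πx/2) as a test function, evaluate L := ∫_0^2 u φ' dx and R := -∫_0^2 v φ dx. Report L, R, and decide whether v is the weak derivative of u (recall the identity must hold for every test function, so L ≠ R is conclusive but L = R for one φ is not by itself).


LHS = 4/π, RHS = 4/π. Yes, v = u' weakly.

u(x) = -x**2 + x, classical derivative u'(x) = 1 - 2*x.
φ(x) = sin(πx/2), so φ'(x) = π*cos(π*x/2)/2.
Note φ(0) = φ(2) = 0, so the boundary term u·φ vanishes.
LHS = ∫_0^2 u(x) φ'(x) dx = ∫_0^2 (-π*x^2*cos(π*x/2)/2 + π*x*cos(π*x/2)/2) dx. Term by term:
  ∫_0^2 π*x*cos(π*x/2)/2 dx = -4/π;  ∫_0^2 -π*x^2*cos(π*x/2)/2 dx = 8/π.
Sum: -4/π + 8/π = 4/π.
So LHS = 4/π.
∫_0^2 v(x) φ(x) dx = ∫_0^2 (-2*x*sin(π*x/2) + sin(π*x/2)) dx. Term by term:
  ∫_0^2 -2*x*sin(π*x/2) dx = -8/π;  ∫_0^2 sin(π*x/2) dx = 4/π.
Sum: -8/π + 4/π = -4/π.
So RHS = -∫_0^2 v(x) φ(x) dx = 4/π.
LHS = RHS, so the identity holds for this test φ.
Moreover u is smooth here and v(x) = u'(x) = 1 - 2*x pointwise, so the identity holds for every test function. Hence v is the weak derivative of u.


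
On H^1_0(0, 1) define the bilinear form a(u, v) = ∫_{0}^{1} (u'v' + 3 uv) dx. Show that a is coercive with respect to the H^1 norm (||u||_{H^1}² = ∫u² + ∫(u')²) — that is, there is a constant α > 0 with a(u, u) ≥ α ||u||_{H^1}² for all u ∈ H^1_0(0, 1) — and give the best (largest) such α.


α = 1

Coercivity of a(·,·) on H^1_0(0, 1) means a(u, u) ≥ α ||u||_{H^1}² for every u ∈ H^1_0.
The interval has length L = 1, and Poincaré/coercivity depend only on L. Here a(u, u) = ∫(u')² + (3)·∫u².
Here c = 3 ≥ 1, so a(u,u) = ∫(u')² + c∫u² ≥ ∫(u')² + ∫u² = ||u||_{H^1}², i.e. α = 1 works. No larger α is possible: a(u,u) ≥ α||u||_{H^1}² means (1−α)∫(u')² ≥ (α−c)∫u², and for the modes u_n = sin(nπ(x−x₀)/L) (x₀ the left endpoint) one has ∫u_n²/∫(u_n')² = (L/(nπ))² → 0, so a(u_n,u_n)/||u_n||_{H^1}² → 1. Hence the optimal constant is α = 1.
Therefore α = 1.


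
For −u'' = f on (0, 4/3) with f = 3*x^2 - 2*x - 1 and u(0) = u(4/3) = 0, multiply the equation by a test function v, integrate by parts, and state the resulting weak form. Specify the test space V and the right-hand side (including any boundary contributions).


V = H^1_0(0, 4/3) (so v(0) = v(4/3) = 0); weak form: ∫_0^4/3 u'v' dx = ∫_0^4/3 (3*x^2 - 2*x - 1) v dx for all v ∈ V.

Multiply both sides by a test function v and integrate from 0 to 4/3:
  ∫_0^4/3 −u''(x) v(x) dx = ∫_0^4/3 f(x) v(x) dx.
Integrate the LHS by parts once:
  ∫_0^4/3 −u'' v dx = −[u'(x) v(x)]_0^4/3 + ∫_0^4/3 u'(x) v'(x) dx.
Thus ∫_0^4/3 u'(x) v'(x) dx = ∫_0^4/3 f(x) v(x) dx + [u'(x) v(x)]_0^4/3.
Choose V so that boundary terms are either known or forced to vanish.
u is Dirichlet: u(0) = u(4/3) = 0. Let V = H^1_0(0, 4/3); then v(0) = v(4/3) = 0, and [u' v]_0^4/3 = 0.
Weak formulation: find u (satisfying any essential BC) such that ∫_0^4/3 u'(x) v'(x) dx = ∫_0^4/3 f v dx for all v ∈ V.
Substituting f(x) = 3*x^2 - 2*x - 1, the right-hand side is ∫_0^4/3 (3*x^2 - 2*x - 1) v dx.


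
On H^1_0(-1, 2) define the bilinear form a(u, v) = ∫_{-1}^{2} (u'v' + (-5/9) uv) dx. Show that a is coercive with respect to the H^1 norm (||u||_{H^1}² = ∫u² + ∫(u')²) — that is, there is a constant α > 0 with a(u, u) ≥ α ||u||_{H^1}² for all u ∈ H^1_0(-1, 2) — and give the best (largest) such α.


α = (-5 + π^2)/(9 + π^2)

Coercivity of a(·,·) on H^1_0(-1, 2) means a(u, u) ≥ α ||u||_{H^1}² for every u ∈ H^1_0.
The interval has length L = 3, and Poincaré/coercivity depend only on L. Here a(u, u) = ∫(u')² + (-5/9)·∫u².
Here c = -5/9 < 0 with |c| < (π/L)² = π^2/9, so coercivity still holds. The condition a(u,u) ≥ α||u||_{H^1}² reads (1−α)∫(u')² ≥ (α−c)∫u². Any admissible α is ≤ 1 (rapidly oscillating u have ∫u²/∫(u')² → 0), and α = 1 would force 0 ≥ (1−c)∫u², impossible since c < 1; so 1−α > 0. By the sharp Poincaré inequality on H^1_0 of an interval of length L, ∫(u')² ≥ (π/L)²∫u² with equality for the first sine mode sin(π(x−x₀)/L) (x₀ the left endpoint), so the inequality holds for all u iff (1−α)(π/L)² ≥ α − c, i.e. α ≤ ((π/L)² + c)/((π/L)² + 1) = (1 + c(L/π)²)/(1 + (L/π)²). (Direct route, valid since c ≤ 0: Poincaré gives c∫u² ≥ c(L/π)²∫(u')², so a(u,u) ≥ (1 + c(L/π)²)∫(u')², while ||u||_{H^1}² ≤ (1 + (L/π)²)∫(u')²; dividing yields the same α.) With (π/L)² = π^2/9 and c = -5/9, the largest admissible constant is α = ((π/L)² + c)/((π/L)² + 1).
Simplifying, α = (-5 + π^2)/(9 + π^2).


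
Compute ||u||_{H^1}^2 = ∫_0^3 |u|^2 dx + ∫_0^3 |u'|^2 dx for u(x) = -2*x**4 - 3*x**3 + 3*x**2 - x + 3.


||u||_{H^1}^2 = 3578151/70

The H^1 norm (squared) on an interval (0, L) is
  ||u||_{H^1}^2 = ∫_0^L u(x)^2 dx + ∫_0^L u'(x)^2 dx.
Compute u'(x) = -8*x**3 - 9*x**2 + 6*x - 1.
Then u(x)^2 = 4*x**8 + 12*x**7 - 3*x**6 - 14*x**5 + 3*x**4 - 24*x**3 + 19*x**2 - 6*x + 9 and u'(x)^2 = 64*x**6 + 144*x**5 - 15*x**4 - 92*x**3 + 54*x**2 - 12*x + 1.
Integrate each monomial from 0 to 3 using ∫_0^3 c·x^n dx = c·3^(n+1)/(n+1):
  ∫_0^3 u(x)^2 dx = ∫_0^3 (4*x^8 + 12*x^7 - 3*x^6 - 14*x^5 + 3*x^4 - 24*x^3 + 19*x^2 - 6*x + 9) dx. Term by term:
    ∫_0^3 4*x^8 dx = 8748;  ∫_0^3 12*x^7 dx = 19683/2;  ∫_0^3 -3*x^6 dx = -6561/7;
    ∫_0^3 -14*x^5 dx = -1701;  ∫_0^3 3*x^4 dx = 729/5;  ∫_0^3 -24*x^3 dx = -486;
    ∫_0^3 19*x^2 dx = 171;  ∫_0^3 -6*x dx = -27;  ∫_0^3 9 dx = 27.
  Sum: 8748 + 19683/2 − 6561/7 − 1701 + 729/5 − 486 + 171 − 27 + 27 = 1104741/70.
  ∫_0^3 u'(x)^2 dx = ∫_0^3 (64*x^6 + 144*x^5 - 15*x^4 - 92*x^3 + 54*x^2 - 12*x + 1) dx. Term by term:
    ∫_0^3 64*x^6 dx = 139968/7;  ∫_0^3 144*x^5 dx = 17496;  ∫_0^3 -15*x^4 dx = -729;
    ∫_0^3 -92*x^3 dx = -1863;  ∫_0^3 54*x^2 dx = 486;  ∫_0^3 -12*x dx = -54;
    ∫_0^3 1 dx = 3.
  Sum: 139968/7 + 17496 − 729 − 1863 + 486 − 54 + 3 = 247341/7.
Adding: ||u||_{H^1}^2 = 1104741/70 + 247341/7 = 3578151/70.


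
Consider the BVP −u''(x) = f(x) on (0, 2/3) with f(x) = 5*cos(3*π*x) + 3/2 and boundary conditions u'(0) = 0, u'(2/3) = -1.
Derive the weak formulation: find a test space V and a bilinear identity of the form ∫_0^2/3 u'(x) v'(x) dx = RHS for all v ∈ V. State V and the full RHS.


V = H^1(0, 2/3) (v unrestricted at boundary; u is determined up to an additive constant); weak form: ∫_0^2/3 u'v' dx = ∫_0^2/3 (5*cos(3*π*x) + 3/2) v dx − v(2/3) for all v ∈ V.

Multiply both sides by a test function v and integrate from 0 to 2/3:
  ∫_0^2/3 −u''(x) v(x) dx = ∫_0^2/3 f(x) v(x) dx.
Integrate the LHS by parts once:
  ∫_0^2/3 −u'' v dx = −[u'(x) v(x)]_0^2/3 + ∫_0^2/3 u'(x) v'(x) dx.
Thus ∫_0^2/3 u'(x) v'(x) dx = ∫_0^2/3 f(x) v(x) dx + [u'(x) v(x)]_0^2/3.
Choose V so that boundary terms are either known or forced to vanish.
u has inhomogeneous Neumann u'(0) = 0, u'(2/3) = -1. [u' v]_0^2/3 = (-1)·v(2/3) − (0)·v(0) = − v(2/3). Take V = H^1(0, 2/3); boundary term becomes part of RHS.
Weak formulation: find u (satisfying any essential BC) such that ∫_0^2/3 u'(x) v'(x) dx = ∫_0^2/3 f v dx − v(2/3) for all v ∈ V (Neumann data are natural BCs: they enter the RHS as boundary terms).
Substituting f(x) = 5*cos(3*π*x) + 3/2, the right-hand side is ∫_0^2/3 (5*cos(3*π*x) + 3/2) v dx − v(2/3).
Compatibility check (pure Neumann): taking v ≡ 1 ∈ V gives 0 = ∫_0^2/3 f dx + (-1) − (0), i.e. ∫_0^2/3 f dx must equal u'(0) − u'(2/3) = 1. Indeed ∫_0^2/3 (5*cos(3*π*x) + 3/2) dx = 1, so the data are compatible. The solution is then unique only up to an additive constant (fix it e.g. by requiring ∫_0^2/3 u dx = 0).


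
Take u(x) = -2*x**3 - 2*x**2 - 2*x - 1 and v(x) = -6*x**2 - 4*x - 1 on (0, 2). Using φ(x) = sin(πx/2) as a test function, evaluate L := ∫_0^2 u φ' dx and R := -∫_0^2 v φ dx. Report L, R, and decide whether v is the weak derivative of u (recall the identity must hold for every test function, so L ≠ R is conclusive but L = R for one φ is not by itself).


LHS = -192/π^3 + 72/π, RHS = -192/π^3 + 68/π. No, v is not the weak derivative of u.

u(x) = -2*x**3 - 2*x**2 - 2*x - 1, classical derivative u'(x) = -6*x**2 - 4*x - 2.
φ(x) = sin(πx/2), so φ'(x) = π*cos(π*x/2)/2.
Note φ(0) = φ(2) = 0, so the boundary term u·φ vanishes.
LHS = ∫_0^2 u(x) φ'(x) dx = ∫_0^2 (-π*x^3*cos(π*x/2) - π*x^2*cos(π*x/2) - π*x*cos(π*x/2) - π*cos(π*x/2)/2) dx. Term by term:
  ∫_0^2 -π*cos(π*x/2)/2 dx = 0;  ∫_0^2 -π*x*cos(π*x/2) dx = 8/π;  ∫_0^2 -π*x^2*cos(π*x/2) dx = 16/π;
  ∫_0^2 -π*x^3*cos(π*x/2) dx = -192/π^3 + 48/π.
Sum: 0 + 8/π + 16/π + -192/π^3 + 48/π = -192/π^3 + 72/π.
So LHS = -192/π^3 + 72/π.
∫_0^2 v(x) φ(x) dx = ∫_0^2 (-6*x^2*sin(π*x/2) - 4*x*sin(π*x/2) - sin(π*x/2)) dx. Term by term:
  ∫_0^2 -sin(π*x/2) dx = -4/π;  ∫_0^2 -6*x^2*sin(π*x/2) dx = -48/π + 192/π^3;  ∫_0^2 -4*x*sin(π*x/2) dx = -16/π.
Sum: -4/π + -48/π + 192/π^3 − 16/π = -68/π + 192/π^3.
So RHS = -∫_0^2 v(x) φ(x) dx = -192/π^3 + 68/π.
LHS − RHS = 4/π ≠ 0, so the identity fails.
(For a valid weak derivative the identity must hold for EVERY test function, in particular this one. The failure shows v is NOT the weak derivative of u.)
Correct weak derivative would be u'(x) = -6*x**2 - 4*x - 2.


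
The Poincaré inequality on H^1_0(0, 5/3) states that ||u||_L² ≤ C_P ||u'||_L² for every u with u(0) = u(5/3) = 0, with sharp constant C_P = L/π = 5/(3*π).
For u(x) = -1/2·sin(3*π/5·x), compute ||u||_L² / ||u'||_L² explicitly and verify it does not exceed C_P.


||u||_L² / ||u'||_L² = 5/(3*π) = C_P.

u(x) = -1/2·sin(3*π/5·x), so u'(x) = -3*π*cos(3*π*x/5)/10.
Writing u(x) = A·sin(kπx/L) with A = -1/2 and k = 1, use ∫_0^L sin²(kπx/L) dx = L/2 and ∫_0^L cos²(kπx/L) dx = L/2.
u² = 1/4·sin²(3*π/5·x) and (u')² = 9*π^2/100·cos²(3*π/5·x), and each of sin², cos² integrates to L/2 = 5/6 over (0, 5/3).
∫_0^5/3 u² dx = 5/24, so ||u||_L² = sqrt(30)/12.
∫_0^5/3 (u')² dx = 3*π^2/40, so ||u'||_L² = sqrt(30)*π/20.
Ratio ||u||_L² / ||u'||_L² = 5/(3*π).
Sharp Poincaré constant on H^1_0(0, 5/3) is C_P = L/π = 5/(3*π), achieved by sin(3*π/5·x).
This is the k = 1 eigenfunction (up to amplitude), so the ratio equals the sharp Poincaré constant exactly.


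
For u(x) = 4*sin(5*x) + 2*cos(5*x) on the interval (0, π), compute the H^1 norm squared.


||u||_{H^1(0,π)}^2 = 260*π

u'(x) = -10*sin(5*x) + 20*cos(5*x).
Expand u² and (u')² and integrate term by term on (0, π), using: for integers n ≥ 1, ∫_0^π sin²(nx) dx = ∫_0^π cos²(nx) dx = π/2; for n ≠ n', ∫_0^π sin(nx)sin(n'x) dx = ∫_0^π cos(nx)cos(n'x) dx = 0; and by product-to-sum, ∫_0^π sin(nx)cos(n'x) dx = ½∫_0^π [sin((n+n')x) + sin((n−n')x)] dx, which is 0 when n+n' is even and 2n/(n²−n'²) when n+n' is odd (it need not vanish on (0, π)).
  u² squared terms: (2)²·∫cos(5x)² dx = 4·π/2 = 2*π;  (4)²·∫sin(5x)² dx = 16·π/2 = 8*π.
  u² cross terms: 2·(2)·(4)·∫cos(5x)·sin(5x) dx = 16·(0) = 0.
  So ∫_0^π u² dx = 2*π + 8*π + 0 = 10*π.
  (u')² squared terms: (-10)²·∫sin(5x)² dx = 100·π/2 = 50*π;  (20)²·∫cos(5x)² dx = 400·π/2 = 200*π.
  (u')² cross terms: 2·(-10)·(20)·∫sin(5x)·cos(5x) dx = -400·(0) = 0.
  So ∫_0^π (u')² dx = 50*π + 200*π + 0 = 250*π.
||u||_{H^1}^2 = (10*π) + (250*π) = 260*π.


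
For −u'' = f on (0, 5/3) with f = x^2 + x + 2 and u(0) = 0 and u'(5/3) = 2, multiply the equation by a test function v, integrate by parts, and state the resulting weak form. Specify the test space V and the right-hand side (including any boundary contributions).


V = {v ∈ H^1(0, 5/3) : v(0) = 0} (test functions vanish at x = 0 where u is specified); weak form: ∫_0^5/3 u'v' dx = ∫_0^5/3 (x^2 + x + 2) v dx + 2·v(5/3) for all v ∈ V.

Multiply both sides by a test function v and integrate from 0 to 5/3:
  ∫_0^5/3 −u''(x) v(x) dx = ∫_0^5/3 f(x) v(x) dx.
Integrate the LHS by parts once:
  ∫_0^5/3 −u'' v dx = −[u'(x) v(x)]_0^5/3 + ∫_0^5/3 u'(x) v'(x) dx.
Thus ∫_0^5/3 u'(x) v'(x) dx = ∫_0^5/3 f(x) v(x) dx + [u'(x) v(x)]_0^5/3.
Choose V so that boundary terms are either known or forced to vanish.
Mixed BC: u(0) = 0 (Dirichlet) and u'(5/3) = 2 (Neumann). Define V = {v ∈ H^1(0, 5/3) : v(0) = 0}. Then [u' v]_0^5/3 = u'(5/3)·v(5/3) − u'(0)·0 = 2·v(5/3).
Weak formulation: find u (satisfying any essential BC) such that ∫_0^5/3 u'(x) v'(x) dx = ∫_0^5/3 f v dx + 2·v(5/3) for all v ∈ V (Dirichlet at 0 absorbed into V; Neumann datum at x = 5/3 contributes the boundary term).
Substituting f(x) = x^2 + x + 2, the right-hand side is ∫_0^5/3 (x^2 + x + 2) v dx + 2·v(5/3).


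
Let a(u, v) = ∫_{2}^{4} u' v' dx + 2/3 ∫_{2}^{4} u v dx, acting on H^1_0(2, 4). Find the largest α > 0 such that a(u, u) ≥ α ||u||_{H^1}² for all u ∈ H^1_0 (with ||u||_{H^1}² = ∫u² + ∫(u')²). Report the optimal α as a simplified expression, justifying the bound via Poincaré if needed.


α = (8/3 + π^2)/(4 + π^2)

Coercivity of a(·,·) on H^1_0(2, 4) means a(u, u) ≥ α ||u||_{H^1}² for every u ∈ H^1_0.
The interval has length L = 2, and Poincaré/coercivity depend only on L. Here a(u, u) = ∫(u')² + (2/3)·∫u².
Here 0 < c = 2/3 < 1. The condition a(u,u) ≥ α||u||_{H^1}² reads (1−α)∫(u')² ≥ (α−c)∫u². Any admissible α is ≤ 1 (rapidly oscillating u have ∫u²/∫(u')² → 0), and α = 1 would force 0 ≥ (1−c)∫u², impossible since c < 1; so 1−α > 0. By the sharp Poincaré inequality on H^1_0 of an interval of length L, ∫(u')² ≥ (π/L)²∫u² with equality for the first sine mode sin(π(x−x₀)/L) (x₀ the left endpoint), so the inequality holds for all u iff (1−α)(π/L)² ≥ α − c, i.e. α ≤ ((π/L)² + c)/((π/L)² + 1) = (1 + c(L/π)²)/(1 + (L/π)²). With (π/L)² = π^2/4 and c = 2/3, the largest admissible constant is α = ((π/L)² + c)/((π/L)² + 1).
Simplifying, α = (8/3 + π^2)/(4 + π^2).


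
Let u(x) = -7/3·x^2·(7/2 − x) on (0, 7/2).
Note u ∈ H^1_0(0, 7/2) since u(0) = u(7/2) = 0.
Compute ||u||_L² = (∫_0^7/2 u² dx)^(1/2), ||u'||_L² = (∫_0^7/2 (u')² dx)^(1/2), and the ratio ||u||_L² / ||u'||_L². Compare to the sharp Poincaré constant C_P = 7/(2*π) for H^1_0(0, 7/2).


||u||_L² / ||u'||_L² = sqrt(14)/4 < C_P = 7/(2*π).

u(x) = -7/3·x^2·(7/2 − x), so u'(x) = 7*x*(3*x - 7)/3.
u(x) = -7/3·x^2·(7/2 − x) vanishes at x = 0 and x = 7/2, so u ∈ H^1_0(0, 7/2). Differentiate via the product rule and integrate the resulting polynomials term by term.
  ∫_0^7/2 u² dx = ∫_0^7/2 (49*x^6/9 - 343*x^5/9 + 2401*x^4/36) dx. Term by term:
    ∫_0^7/2 49*x^6/9 dx = 5764801/1152;  ∫_0^7/2 -343*x^5/9 dx = -40353607/3456;  ∫_0^7/2 2401*x^4/36 dx = 40353607/5760.
  Sum: 5764801/1152 − 40353607/3456 + 40353607/5760 = 5764801/17280.
  ∫_0^7/2 (u')² dx = ∫_0^7/2 (49*x^4 - 686*x^3/3 + 2401*x^2/9) dx. Term by term:
    ∫_0^7/2 49*x^4 dx = 823543/160;  ∫_0^7/2 -686*x^3/3 dx = -823543/96;  ∫_0^7/2 2401*x^2/9 dx = 823543/216.
  Sum: 823543/160 − 823543/96 + 823543/216 = 823543/2160.
∫_0^7/2 u² dx = 5764801/17280, so ||u||_L² = 2401*sqrt(30)/720.
∫_0^7/2 (u')² dx = 823543/2160, so ||u'||_L² = 343*sqrt(105)/180.
Ratio ||u||_L² / ||u'||_L² = sqrt(14)/4.
Sharp Poincaré constant on H^1_0(0, 7/2) is C_P = L/π = 7/(2*π), achieved by sin(2*π/7·x).
A polynomial bump cannot attain the sharp Poincaré constant (only the first sine eigenfunction does), so the ratio is strictly less than C_P, consistent with ||u||_L² ≤ C_P ||u'||_L².


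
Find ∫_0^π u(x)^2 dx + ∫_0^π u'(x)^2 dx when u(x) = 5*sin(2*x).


||u||_{H^1(0,π)}^2 = 125*π/2

u'(x) = 10*cos(2*x).
Expand u² and (u')² and integrate term by term on (0, π), using: for integers n ≥ 1, ∫_0^π sin²(nx) dx = ∫_0^π cos²(nx) dx = π/2; for n ≠ n', ∫_0^π sin(nx)sin(n'x) dx = ∫_0^π cos(nx)cos(n'x) dx = 0; and by product-to-sum, ∫_0^π sin(nx)cos(n'x) dx = ½∫_0^π [sin((n+n')x) + sin((n−n')x)] dx, which is 0 when n+n' is even and 2n/(n²−n'²) when n+n' is odd (it need not vanish on (0, π)).
  u² squared terms: (5)²·∫sin(2x)² dx = 25·π/2 = 25*π/2.
  So ∫_0^π u² dx = 25*π/2.
  (u')² squared terms: (10)²·∫cos(2x)² dx = 100·π/2 = 50*π.
  So ∫_0^π (u')² dx = 50*π.
||u||_{H^1}^2 = (25*π/2) + (50*π) = 125*π/2.


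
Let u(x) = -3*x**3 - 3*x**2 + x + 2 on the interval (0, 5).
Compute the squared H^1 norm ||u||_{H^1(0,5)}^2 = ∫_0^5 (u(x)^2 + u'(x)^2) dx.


||u||_{H^1}^2 = 8992225/42

The H^1 norm (squared) on an interval (0, L) is
  ||u||_{H^1}^2 = ∫_0^L u(x)^2 dx + ∫_0^L u'(x)^2 dx.
Compute u'(x) = -9*x**2 - 6*x + 1.
Then u(x)^2 = 9*x**6 + 18*x**5 + 3*x**4 - 18*x**3 - 11*x**2 + 4*x + 4 and u'(x)^2 = 81*x**4 + 108*x**3 + 18*x**2 - 12*x + 1.
Integrate each monomial from 0 to 5 using ∫_0^5 c·x^n dx = c·5^(n+1)/(n+1):
  ∫_0^5 u(x)^2 dx = ∫_0^5 (9*x^6 + 18*x^5 + 3*x^4 - 18*x^3 - 11*x^2 + 4*x + 4) dx. Term by term:
    ∫_0^5 9*x^6 dx = 703125/7;  ∫_0^5 18*x^5 dx = 46875;  ∫_0^5 3*x^4 dx = 1875;
    ∫_0^5 -18*x^3 dx = -5625/2;  ∫_0^5 -11*x^2 dx = -1375/3;  ∫_0^5 4*x dx = 50;
    ∫_0^5 4 dx = 20.
  Sum: 703125/7 + 46875 + 1875 − 5625/2 − 1375/3 + 50 + 20 = 6131815/42.
  ∫_0^5 u'(x)^2 dx = ∫_0^5 (81*x^4 + 108*x^3 + 18*x^2 - 12*x + 1) dx. Term by term:
    ∫_0^5 81*x^4 dx = 50625;  ∫_0^5 108*x^3 dx = 16875;  ∫_0^5 18*x^2 dx = 750;
    ∫_0^5 -12*x dx = -150;  ∫_0^5 1 dx = 5.
  Sum: 50625 + 16875 + 750 − 150 + 5 = 68105.
Adding: ||u||_{H^1}^2 = 6131815/42 + 68105 = 8992225/42.


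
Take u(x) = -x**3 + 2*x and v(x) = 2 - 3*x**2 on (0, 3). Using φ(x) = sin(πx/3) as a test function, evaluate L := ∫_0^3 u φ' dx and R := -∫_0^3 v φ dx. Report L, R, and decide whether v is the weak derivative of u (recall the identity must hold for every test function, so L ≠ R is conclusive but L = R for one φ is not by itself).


LHS = -324/π^3 + 69/π, RHS = -324/π^3 + 69/π. Yes, v = u' weakly.

u(x) = -x**3 + 2*x, classical derivative u'(x) = 2 - 3*x**2.
φ(x) = sin(πx/3), so φ'(x) = π*cos(π*x/3)/3.
Note φ(0) = φ(3) = 0, so the boundary term u·φ vanishes.
LHS = ∫_0^3 u(x) φ'(x) dx = ∫_0^3 (-π*x^3*cos(π*x/3)/3 + 2*π*x*cos(π*x/3)/3) dx. Term by term:
  ∫_0^3 -π*x^3*cos(π*x/3)/3 dx = -324/π^3 + 81/π;  ∫_0^3 2*π*x*cos(π*x/3)/3 dx = -12/π.
Sum: -324/π^3 + 81/π − 12/π = -324/π^3 + 69/π.
So LHS = -324/π^3 + 69/π.
∫_0^3 v(x) φ(x) dx = ∫_0^3 (-3*x^2*sin(π*x/3) + 2*sin(π*x/3)) dx. Term by term:
  ∫_0^3 2*sin(π*x/3) dx = 12/π;  ∫_0^3 -3*x^2*sin(π*x/3) dx = -81/π + 324/π^3.
Sum: 12/π + -81/π + 324/π^3 = -69/π + 324/π^3.
So RHS = -∫_0^3 v(x) φ(x) dx = -324/π^3 + 69/π.
LHS = RHS, so the identity holds for this test φ.
Moreover u is smooth here and v(x) = u'(x) = 2 - 3*x**2 pointwise, so the identity holds for every test function. Hence v is the weak derivative of u.


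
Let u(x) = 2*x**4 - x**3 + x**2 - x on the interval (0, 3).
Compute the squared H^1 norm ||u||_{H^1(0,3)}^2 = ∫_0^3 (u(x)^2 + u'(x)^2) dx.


||u||_{H^1}^2 = 772764/35

The H^1 norm (squared) on an interval (0, L) is
  ||u||_{H^1}^2 = ∫_0^L u(x)^2 dx + ∫_0^L u'(x)^2 dx.
Compute u'(x) = 8*x**3 - 3*x**2 + 2*x - 1.
Then u(x)^2 = 4*x**8 - 4*x**7 + 5*x**6 - 6*x**5 + 3*x**4 - 2*x**3 + x**2 and u'(x)^2 = 64*x**6 - 48*x**5 + 41*x**4 - 28*x**3 + 10*x**2 - 4*x + 1.
Integrate each monomial from 0 to 3 using ∫_0^3 c·x^n dx = c·3^(n+1)/(n+1):
  ∫_0^3 u(x)^2 dx = ∫_0^3 (4*x^8 - 4*x^7 + 5*x^6 - 6*x^5 + 3*x^4 - 2*x^3 + x^2) dx. Term by term:
    ∫_0^3 4*x^8 dx = 8748;  ∫_0^3 -4*x^7 dx = -6561/2;  ∫_0^3 5*x^6 dx = 10935/7;
    ∫_0^3 -6*x^5 dx = -729;  ∫_0^3 3*x^4 dx = 729/5;  ∫_0^3 -2*x^3 dx = -81/2;
    ∫_0^3 x^2 dx = 9.
  Sum: 8748 − 6561/2 + 10935/7 − 729 + 729/5 − 81/2 + 9 = 224523/35.
  ∫_0^3 u'(x)^2 dx = ∫_0^3 (64*x^6 - 48*x^5 + 41*x^4 - 28*x^3 + 10*x^2 - 4*x + 1) dx. Term by term:
    ∫_0^3 64*x^6 dx = 139968/7;  ∫_0^3 -48*x^5 dx = -5832;  ∫_0^3 41*x^4 dx = 9963/5;
    ∫_0^3 -28*x^3 dx = -567;  ∫_0^3 10*x^2 dx = 90;  ∫_0^3 -4*x dx = -18;
    ∫_0^3 1 dx = 3.
  Sum: 139968/7 − 5832 + 9963/5 − 567 + 90 − 18 + 3 = 548241/35.
Adding: ||u||_{H^1}^2 = 224523/35 + 548241/35 = 772764/35.


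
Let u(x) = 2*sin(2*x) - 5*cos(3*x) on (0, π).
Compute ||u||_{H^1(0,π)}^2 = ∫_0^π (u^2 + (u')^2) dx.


||u||_{H^1(0,π)}^2 = 160 + 135*π

u'(x) = 15*sin(3*x) + 4*cos(2*x).
Expand u² and (u')² and integrate term by term on (0, π), using: for integers n ≥ 1, ∫_0^π sin²(nx) dx = ∫_0^π cos²(nx) dx = π/2; for n ≠ n', ∫_0^π sin(nx)sin(n'x) dx = ∫_0^π cos(nx)cos(n'x) dx = 0; and by product-to-sum, ∫_0^π sin(nx)cos(n'x) dx = ½∫_0^π [sin((n+n')x) + sin((n−n')x)] dx, which is 0 when n+n' is even and 2n/(n²−n'²) when n+n' is odd (it need not vanish on (0, π)).
  u² squared terms: (-5)²·∫cos(3x)² dx = 25·π/2 = 25*π/2;  (2)²·∫sin(2x)² dx = 4·π/2 = 2*π.
  u² cross terms: 2·(-5)·(2)·∫cos(3x)·sin(2x) dx = -20·(-4/5) = 16.
  So ∫_0^π u² dx = 25*π/2 + 2*π + 16 = 16 + 29*π/2.
  (u')² squared terms: (4)²·∫cos(2x)² dx = 16·π/2 = 8*π;  (15)²·∫sin(3x)² dx = 225·π/2 = 225*π/2.
  (u')² cross terms: 2·(4)·(15)·∫cos(2x)·sin(3x) dx = 120·(6/5) = 144.
  So ∫_0^π (u')² dx = 8*π + 225*π/2 + 144 = 144 + 241*π/2.
||u||_{H^1}^2 = (16 + 29*π/2) + (144 + 241*π/2) = 160 + 135*π.


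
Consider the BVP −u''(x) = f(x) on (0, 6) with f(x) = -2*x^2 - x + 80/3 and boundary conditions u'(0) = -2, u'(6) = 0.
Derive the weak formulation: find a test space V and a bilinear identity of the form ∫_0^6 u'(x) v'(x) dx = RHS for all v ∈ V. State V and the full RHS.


V = H^1(0, 6) (v unrestricted at boundary; u is determined up to an additive constant); weak form: ∫_0^6 u'v' dx = ∫_0^6 (-2*x^2 - x + 80/3) v dx + 2·v(0) for all v ∈ V.

Multiply both sides by a test function v and integrate from 0 to 6:
  ∫_0^6 −u''(x) v(x) dx = ∫_0^6 f(x) v(x) dx.
Integrate the LHS by parts once:
  ∫_0^6 −u'' v dx = −[u'(x) v(x)]_0^6 + ∫_0^6 u'(x) v'(x) dx.
Thus ∫_0^6 u'(x) v'(x) dx = ∫_0^6 f(x) v(x) dx + [u'(x) v(x)]_0^6.
Choose V so that boundary terms are either known or forced to vanish.
u has inhomogeneous Neumann u'(0) = -2, u'(6) = 0. [u' v]_0^6 = (0)·v(6) − (-2)·v(0) = 2·v(0). Take V = H^1(0, 6); boundary term becomes part of RHS.
Weak formulation: find u (satisfying any essential BC) such that ∫_0^6 u'(x) v'(x) dx = ∫_0^6 f v dx + 2·v(0) for all v ∈ V (Neumann data are natural BCs: they enter the RHS as boundary terms).
Substituting f(x) = -2*x^2 - x + 80/3, the right-hand side is ∫_0^6 (-2*x^2 - x + 80/3) v dx + 2·v(0).
Compatibility check (pure Neumann): taking v ≡ 1 ∈ V gives 0 = ∫_0^6 f dx + (0) − (-2), i.e. ∫_0^6 f dx must equal u'(0) − u'(6) = -2. Indeed ∫_0^6 (-2*x^2 - x + 80/3) dx = -2, so the data are compatible. The solution is then unique only up to an additive constant (fix it e.g. by requiring ∫_0^6 u dx = 0).


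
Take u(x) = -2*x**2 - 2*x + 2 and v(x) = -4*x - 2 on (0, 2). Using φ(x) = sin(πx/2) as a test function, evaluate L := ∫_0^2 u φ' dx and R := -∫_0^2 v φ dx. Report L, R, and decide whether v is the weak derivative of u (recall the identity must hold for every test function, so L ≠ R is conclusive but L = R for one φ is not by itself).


LHS = 24/π, RHS = 24/π. Yes, v = u' weakly.

u(x) = -2*x**2 - 2*x + 2, classical derivative u'(x) = -4*x - 2.
φ(x) = sin(πx/2), so φ'(x) = π*cos(π*x/2)/2.
Note φ(0) = φ(2) = 0, so the boundary term u·φ vanishes.
LHS = ∫_0^2 u(x) φ'(x) dx = ∫_0^2 (-π*x^2*cos(π*x/2) - π*x*cos(π*x/2) + π*cos(π*x/2)) dx. Term by term:
  ∫_0^2 π*cos(π*x/2) dx = 0;  ∫_0^2 -π*x*cos(π*x/2) dx = 8/π;  ∫_0^2 -π*x^2*cos(π*x/2) dx = 16/π.
Sum: 0 + 8/π + 16/π = 24/π.
So LHS = 24/π.
∫_0^2 v(x) φ(x) dx = ∫_0^2 (-4*x*sin(π*x/2) - 2*sin(π*x/2)) dx. Term by term:
  ∫_0^2 -2*sin(π*x/2) dx = -8/π;  ∫_0^2 -4*x*sin(π*x/2) dx = -16/π.
Sum: -8/π − 16/π = -24/π.
So RHS = -∫_0^2 v(x) φ(x) dx = 24/π.
LHS = RHS, so the identity holds for this test φ.
Moreover u is smooth here and v(x) = u'(x) = -4*x - 2 pointwise, so the identity holds for every test function. Hence v is the weak derivative of u.


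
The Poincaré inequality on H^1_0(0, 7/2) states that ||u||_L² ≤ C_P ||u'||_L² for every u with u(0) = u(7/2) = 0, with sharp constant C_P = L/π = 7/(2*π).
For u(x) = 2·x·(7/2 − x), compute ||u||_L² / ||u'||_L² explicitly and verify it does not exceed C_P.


||u||_L² / ||u'||_L² = 7*sqrt(10)/20 < C_P = 7/(2*π).

u(x) = 2·x·(7/2 − x), so u'(x) = 7 - 4*x.
u(x) = 2·x·(7/2 − x) vanishes at x = 0 and x = 7/2, so u ∈ H^1_0(0, 7/2). Differentiate via the product rule and integrate the resulting polynomials term by term.
  ∫_0^7/2 u² dx = ∫_0^7/2 (4*x^4 - 28*x^3 + 49*x^2) dx. Term by term:
    ∫_0^7/2 4*x^4 dx = 16807/40;  ∫_0^7/2 -28*x^3 dx = -16807/16;  ∫_0^7/2 49*x^2 dx = 16807/24.
  Sum: 16807/40 − 16807/16 + 16807/24 = 16807/240.
  ∫_0^7/2 (u')² dx = ∫_0^7/2 (16*x^2 - 56*x + 49) dx. Term by term:
    ∫_0^7/2 16*x^2 dx = 686/3;  ∫_0^7/2 -56*x dx = -343;  ∫_0^7/2 49 dx = 343/2.
  Sum: 686/3 − 343 + 343/2 = 343/6.
∫_0^7/2 u² dx = 16807/240, so ||u||_L² = 49*sqrt(105)/60.
∫_0^7/2 (u')² dx = 343/6, so ||u'||_L² = 7*sqrt(42)/6.
Ratio ||u||_L² / ||u'||_L² = 7*sqrt(10)/20.
Sharp Poincaré constant on H^1_0(0, 7/2) is C_P = L/π = 7/(2*π), achieved by sin(2*π/7·x).
A polynomial bump cannot attain the sharp Poincaré constant (only the first sine eigenfunction does), so the ratio is strictly less than C_P, consistent with ||u||_L² ≤ C_P ||u'||_L².


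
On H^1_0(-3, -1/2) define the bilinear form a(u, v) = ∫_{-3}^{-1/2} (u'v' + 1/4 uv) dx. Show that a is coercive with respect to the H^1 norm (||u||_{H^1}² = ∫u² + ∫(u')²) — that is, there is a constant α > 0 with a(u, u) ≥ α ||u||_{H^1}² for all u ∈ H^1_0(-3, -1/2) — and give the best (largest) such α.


α = (25 + 16*π^2)/(4*(25 + 4*π^2))

Coercivity of a(·,·) on H^1_0(-3, -1/2) means a(u, u) ≥ α ||u||_{H^1}² for every u ∈ H^1_0.
The interval has length L = 5/2, and Poincaré/coercivity depend only on L. Here a(u, u) = ∫(u')² + (1/4)·∫u².
Here 0 < c = 1/4 < 1. The condition a(u,u) ≥ α||u||_{H^1}² reads (1−α)∫(u')² ≥ (α−c)∫u². Any admissible α is ≤ 1 (rapidly oscillating u have ∫u²/∫(u')² → 0), and α = 1 would force 0 ≥ (1−c)∫u², impossible since c < 1; so 1−α > 0. By the sharp Poincaré inequality on H^1_0 of an interval of length L, ∫(u')² ≥ (π/L)²∫u² with equality for the first sine mode sin(π(x−x₀)/L) (x₀ the left endpoint), so the inequality holds for all u iff (1−α)(π/L)² ≥ α − c, i.e. α ≤ ((π/L)² + c)/((π/L)² + 1) = (1 + c(L/π)²)/(1 + (L/π)²). With (π/L)² = 4*π^2/25 and c = 1/4, the largest admissible constant is α = ((π/L)² + c)/((π/L)² + 1).
Simplifying, α = (25 + 16*π^2)/(4*(25 + 4*π^2)).


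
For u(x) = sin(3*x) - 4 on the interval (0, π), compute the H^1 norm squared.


||u||_{H^1(0,π)}^2 = -16/3 + 21*π

u'(x) = 3*cos(3*x).
Expand u² and (u')² and integrate term by term on (0, π), using: for integers n ≥ 1, ∫_0^π sin²(nx) dx = ∫_0^π cos²(nx) dx = π/2; for n ≠ n', ∫_0^π sin(nx)sin(n'x) dx = ∫_0^π cos(nx)cos(n'x) dx = 0; and by product-to-sum, ∫_0^π sin(nx)cos(n'x) dx = ½∫_0^π [sin((n+n')x) + sin((n−n')x)] dx, which is 0 when n+n' is even and 2n/(n²−n'²) when n+n' is odd (it need not vanish on (0, π)). For the constant mode: ∫_0^π 1 dx = π, ∫_0^π cos(nx) dx = 0, ∫_0^π sin(nx) dx = (1−(−1)^n)/n.
  u² squared terms: (-4)²·∫1 dx = 16·π = 16*π;  (1)²·∫sin(3x)² dx = 1·π/2 = π/2.
  u² cross terms: 2·(-4)·(1)·∫1·sin(3x) dx = -8·(2/3) = -16/3.
  So ∫_0^π u² dx = 16*π + π/2 − 16/3 = -16/3 + 33*π/2.
  (u')² squared terms: (3)²·∫cos(3x)² dx = 9·π/2 = 9*π/2.
  So ∫_0^π (u')² dx = 9*π/2.
||u||_{H^1}^2 = (-16/3 + 33*π/2) + (9*π/2) = -16/3 + 21*π.


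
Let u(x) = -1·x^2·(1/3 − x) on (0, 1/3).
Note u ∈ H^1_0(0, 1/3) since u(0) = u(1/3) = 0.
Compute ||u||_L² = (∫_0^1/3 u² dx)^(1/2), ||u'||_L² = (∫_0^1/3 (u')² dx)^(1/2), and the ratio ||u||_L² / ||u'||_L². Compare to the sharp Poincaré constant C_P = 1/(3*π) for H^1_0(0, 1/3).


||u||_L² / ||u'||_L² = sqrt(14)/42 < C_P = 1/(3*π).

u(x) = -1·x^2·(1/3 − x), so u'(x) = x*(9*x - 2)/3.
u(x) = -1·x^2·(1/3 − x) vanishes at x = 0 and x = 1/3, so u ∈ H^1_0(0, 1/3). Differentiate via the product rule and integrate the resulting polynomials term by term.
  ∫_0^1/3 u² dx = ∫_0^1/3 (x^6 - 2*x^5/3 + x^4/9) dx. Term by term:
    ∫_0^1/3 x^6 dx = 1/15309;  ∫_0^1/3 -2*x^5/3 dx = -1/6561;  ∫_0^1/3 x^4/9 dx = 1/10935.
  Sum: 1/15309 − 1/6561 + 1/10935 = 1/229635.
  ∫_0^1/3 (u')² dx = ∫_0^1/3 (9*x^4 - 4*x^3 + 4*x^2/9) dx. Term by term:
    ∫_0^1/3 9*x^4 dx = 1/135;  ∫_0^1/3 -4*x^3 dx = -1/81;  ∫_0^1/3 4*x^2/9 dx = 4/729.
  Sum: 1/135 − 1/81 + 4/729 = 2/3645.
∫_0^1/3 u² dx = 1/229635, so ||u||_L² = sqrt(35)/2835.
∫_0^1/3 (u')² dx = 2/3645, so ||u'||_L² = sqrt(10)/135.
Ratio ||u||_L² / ||u'||_L² = sqrt(14)/42.
Sharp Poincaré constant on H^1_0(0, 1/3) is C_P = L/π = 1/(3*π), achieved by sin(3*π·x).
A polynomial bump cannot attain the sharp Poincaré constant (only the first sine eigenfunction does), so the ratio is strictly less than C_P, consistent with ||u||_L² ≤ C_P ||u'||_L².


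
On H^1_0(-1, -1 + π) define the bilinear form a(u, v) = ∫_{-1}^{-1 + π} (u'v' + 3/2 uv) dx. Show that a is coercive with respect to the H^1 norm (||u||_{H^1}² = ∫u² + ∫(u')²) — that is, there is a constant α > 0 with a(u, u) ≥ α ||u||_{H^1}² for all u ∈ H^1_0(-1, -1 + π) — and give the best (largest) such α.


α = 1

Coercivity of a(·,·) on H^1_0(-1, -1 + π) means a(u, u) ≥ α ||u||_{H^1}² for every u ∈ H^1_0.
The interval has length L = π, and Poincaré/coercivity depend only on L. Here a(u, u) = ∫(u')² + (3/2)·∫u².
Here c = 3/2 ≥ 1, so a(u,u) = ∫(u')² + c∫u² ≥ ∫(u')² + ∫u² = ||u||_{H^1}², i.e. α = 1 works. No larger α is possible: a(u,u) ≥ α||u||_{H^1}² means (1−α)∫(u')² ≥ (α−c)∫u², and for the modes u_n = sin(nπ(x−x₀)/L) (x₀ the left endpoint) one has ∫u_n²/∫(u_n')² = (L/(nπ))² → 0, so a(u_n,u_n)/||u_n||_{H^1}² → 1. Hence the optimal constant is α = 1.
Therefore α = 1.


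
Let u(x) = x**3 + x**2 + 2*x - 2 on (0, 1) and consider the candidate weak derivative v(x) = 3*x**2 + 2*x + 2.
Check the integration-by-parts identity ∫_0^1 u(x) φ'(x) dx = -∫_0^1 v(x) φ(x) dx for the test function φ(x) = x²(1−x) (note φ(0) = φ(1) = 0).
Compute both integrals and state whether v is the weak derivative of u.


LHS = -11/30, RHS = -11/30. Yes, v = u' weakly.

u(x) = x**3 + x**2 + 2*x - 2, classical derivative u'(x) = 3*x**2 + 2*x + 2.
φ(x) = x²(1−x), so φ'(x) = x*(2 - 3*x).
Note φ(0) = φ(1) = 0, so the boundary term u·φ vanishes.
LHS = ∫_0^1 u(x) φ'(x) dx = ∫_0^1 (-3*x^5 - x^4 - 4*x^3 + 10*x^2 - 4*x) dx. Term by term:
  ∫_0^1 -3*x^5 dx = -1/2;  ∫_0^1 -x^4 dx = -1/5;  ∫_0^1 -4*x^3 dx = -1;
  ∫_0^1 10*x^2 dx = 10/3;  ∫_0^1 -4*x dx = -2.
Sum: -1/2 − 1/5 − 1 + 10/3 − 2 = -11/30.
So LHS = -11/30.
∫_0^1 v(x) φ(x) dx = ∫_0^1 (-3*x^5 + x^4 + 2*x^2) dx. Term by term:
  ∫_0^1 -3*x^5 dx = -1/2;  ∫_0^1 x^4 dx = 1/5;  ∫_0^1 2*x^2 dx = 2/3.
Sum: -1/2 + 1/5 + 2/3 = 11/30.
So RHS = -∫_0^1 v(x) φ(x) dx = -11/30.
LHS = RHS, so the identity holds for this test φ.
Moreover u is smooth here and v(x) = u'(x) = 3*x**2 + 2*x + 2 pointwise, so the identity holds for every test function. Hence v is the weak derivative of u.


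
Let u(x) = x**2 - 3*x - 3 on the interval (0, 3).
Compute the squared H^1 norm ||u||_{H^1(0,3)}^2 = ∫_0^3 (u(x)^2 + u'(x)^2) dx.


||u||_{H^1}^2 = 711/10

The H^1 norm (squared) on an interval (0, L) is
  ||u||_{H^1}^2 = ∫_0^L u(x)^2 dx + ∫_0^L u'(x)^2 dx.
Compute u'(x) = 2*x - 3.
Then u(x)^2 = x**4 - 6*x**3 + 3*x**2 + 18*x + 9 and u'(x)^2 = 4*x**2 - 12*x + 9.
Integrate each monomial from 0 to 3 using ∫_0^3 c·x^n dx = c·3^(n+1)/(n+1):
  ∫_0^3 u(x)^2 dx = ∫_0^3 (x^4 - 6*x^3 + 3*x^2 + 18*x + 9) dx. Term by term:
    ∫_0^3 x^4 dx = 243/5;  ∫_0^3 -6*x^3 dx = -243/2;  ∫_0^3 3*x^2 dx = 27;
    ∫_0^3 18*x dx = 81;  ∫_0^3 9 dx = 27.
  Sum: 243/5 − 243/2 + 27 + 81 + 27 = 621/10.
  ∫_0^3 u'(x)^2 dx = ∫_0^3 (4*x^2 - 12*x + 9) dx. Term by term:
    ∫_0^3 4*x^2 dx = 36;  ∫_0^3 -12*x dx = -54;  ∫_0^3 9 dx = 27.
  Sum: 36 − 54 + 27 = 9.
Adding: ||u||_{H^1}^2 = 621/10 + 9 = 711/10.


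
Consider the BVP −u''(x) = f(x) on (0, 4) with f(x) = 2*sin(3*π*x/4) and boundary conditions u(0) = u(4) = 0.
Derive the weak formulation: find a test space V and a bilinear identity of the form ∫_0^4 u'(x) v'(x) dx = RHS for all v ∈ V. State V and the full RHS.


V = H^1_0(0, 4) (so v(0) = v(4) = 0); weak form: ∫_0^4 u'v' dx = ∫_0^4 (2*sin(3*π*x/4)) v dx for all v ∈ V.

Multiply both sides by a test function v and integrate from 0 to 4:
  ∫_0^4 −u''(x) v(x) dx = ∫_0^4 f(x) v(x) dx.
Integrate the LHS by parts once:
  ∫_0^4 −u'' v dx = −[u'(x) v(x)]_0^4 + ∫_0^4 u'(x) v'(x) dx.
Thus ∫_0^4 u'(x) v'(x) dx = ∫_0^4 f(x) v(x) dx + [u'(x) v(x)]_0^4.
Choose V so that boundary terms are either known or forced to vanish.
u is Dirichlet: u(0) = u(4) = 0. Let V = H^1_0(0, 4); then v(0) = v(4) = 0, and [u' v]_0^4 = 0.
Weak formulation: find u (satisfying any essential BC) such that ∫_0^4 u'(x) v'(x) dx = ∫_0^4 f v dx for all v ∈ V.
Substituting f(x) = 2*sin(3*π*x/4), the right-hand side is ∫_0^4 (2*sin(3*π*x/4)) v dx.


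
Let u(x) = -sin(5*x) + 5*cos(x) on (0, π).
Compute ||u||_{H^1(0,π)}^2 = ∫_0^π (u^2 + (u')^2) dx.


||u||_{H^1(0,π)}^2 = 38*π

u'(x) = -5*sin(x) - 5*cos(5*x).
Expand u² and (u')² and integrate term by term on (0, π), using: for integers n ≥ 1, ∫_0^π sin²(nx) dx = ∫_0^π cos²(nx) dx = π/2; for n ≠ n', ∫_0^π sin(nx)sin(n'x) dx = ∫_0^π cos(nx)cos(n'x) dx = 0; and by product-to-sum, ∫_0^π sin(nx)cos(n'x) dx = ½∫_0^π [sin((n+n')x) + sin((n−n')x)] dx, which is 0 when n+n' is even and 2n/(n²−n'²) when n+n' is odd (it need not vanish on (0, π)).
  u² squared terms: (-1)²·∫sin(5x)² dx = 1·π/2 = π/2;  (5)²·∫cos(x)² dx = 25·π/2 = 25*π/2.
  u² cross terms: 2·(-1)·(5)·∫sin(5x)·cos(x) dx = -10·(0) = 0.
  So ∫_0^π u² dx = π/2 + 25*π/2 + 0 = 13*π.
  (u')² squared terms: (-5)²·∫cos(5x)² dx = 25·π/2 = 25*π/2;  (-5)²·∫sin(x)² dx = 25·π/2 = 25*π/2.
  (u')² cross terms: 2·(-5)·(-5)·∫cos(5x)·sin(x) dx = 50·(0) = 0.
  So ∫_0^π (u')² dx = 25*π/2 + 25*π/2 + 0 = 25*π.
||u||_{H^1}^2 = (13*π) + (25*π) = 38*π.


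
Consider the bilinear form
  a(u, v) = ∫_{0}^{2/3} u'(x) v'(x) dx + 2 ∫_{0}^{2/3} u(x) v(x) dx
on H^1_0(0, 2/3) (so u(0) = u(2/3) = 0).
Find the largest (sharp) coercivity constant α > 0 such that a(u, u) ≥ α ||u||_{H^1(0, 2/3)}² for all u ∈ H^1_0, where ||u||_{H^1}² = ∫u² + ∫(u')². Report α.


α = 1

Coercivity of a(·,·) on H^1_0(0, 2/3) means a(u, u) ≥ α ||u||_{H^1}² for every u ∈ H^1_0.
The interval has length L = 2/3, and Poincaré/coercivity depend only on L. Here a(u, u) = ∫(u')² + (2)·∫u².
Here c = 2 ≥ 1, so a(u,u) = ∫(u')² + c∫u² ≥ ∫(u')² + ∫u² = ||u||_{H^1}², i.e. α = 1 works. No larger α is possible: a(u,u) ≥ α||u||_{H^1}² means (1−α)∫(u')² ≥ (α−c)∫u², and for the modes u_n = sin(nπ(x−x₀)/L) (x₀ the left endpoint) one has ∫u_n²/∫(u_n')² = (L/(nπ))² → 0, so a(u_n,u_n)/||u_n||_{H^1}² → 1. Hence the optimal constant is α = 1.
Therefore α = 1.


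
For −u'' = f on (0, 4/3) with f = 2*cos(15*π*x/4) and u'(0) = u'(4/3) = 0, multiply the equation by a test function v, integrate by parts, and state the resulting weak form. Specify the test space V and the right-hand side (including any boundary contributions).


V = H^1(0, 4/3) (no boundary constraint on v; u is determined up to an additive constant); weak form: ∫_0^4/3 u'v' dx = ∫_0^4/3 (2*cos(15*π*x/4)) v dx for all v ∈ V.

Multiply both sides by a test function v and integrate from 0 to 4/3:
  ∫_0^4/3 −u''(x) v(x) dx = ∫_0^4/3 f(x) v(x) dx.
Integrate the LHS by parts once:
  ∫_0^4/3 −u'' v dx = −[u'(x) v(x)]_0^4/3 + ∫_0^4/3 u'(x) v'(x) dx.
Thus ∫_0^4/3 u'(x) v'(x) dx = ∫_0^4/3 f(x) v(x) dx + [u'(x) v(x)]_0^4/3.
Choose V so that boundary terms are either known or forced to vanish.
u has homogeneous Neumann: u'(0) = u'(4/3) = 0. So [u' v]_0^4/3 = 0·v(4/3) − 0·v(0) = 0 for any v; take V = H^1(0, 4/3).
Weak formulation: find u (satisfying any essential BC) such that ∫_0^4/3 u'(x) v'(x) dx = ∫_0^4/3 f v dx for all v ∈ V (homogeneous Neumann, so boundary terms vanish).
Substituting f(x) = 2*cos(15*π*x/4), the right-hand side is ∫_0^4/3 (2*cos(15*π*x/4)) v dx.
Compatibility check (pure Neumann): taking v ≡ 1 ∈ V gives 0 = ∫_0^4/3 f dx + (0) − (0), i.e. ∫_0^4/3 f dx must equal u'(0) − u'(4/3) = 0. Indeed ∫_0^4/3 (2*cos(15*π*x/4)) dx = 0, so the data are compatible. The solution is then unique only up to an additive constant (fix it e.g. by requiring ∫_0^4/3 u dx = 0).


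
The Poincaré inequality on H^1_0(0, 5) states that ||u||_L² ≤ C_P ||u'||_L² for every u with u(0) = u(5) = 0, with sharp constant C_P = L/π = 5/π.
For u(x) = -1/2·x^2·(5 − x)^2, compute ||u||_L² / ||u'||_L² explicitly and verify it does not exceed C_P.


||u||_L² / ||u'||_L² = 5*sqrt(3)/6 < C_P = 5/π.

u(x) = -1/2·x^2·(5 − x)^2, so u'(x) = x*(x*(5 - x) - (x - 5)^2).
u(x) = -1/2·x^2·(5 − x)^2 vanishes at x = 0 and x = 5, so u ∈ H^1_0(0, 5). Differentiate via the product rule and integrate the resulting polynomials term by term.
  ∫_0^5 u² dx = ∫_0^5 (x^8/4 - 5*x^7 + 75*x^6/2 - 125*x^5 + 625*x^4/4) dx. Term by term:
    ∫_0^5 x^8/4 dx = 1953125/36;  ∫_0^5 -5*x^7 dx = -1953125/8;  ∫_0^5 75*x^6/2 dx = 5859375/14;
    ∫_0^5 -125*x^5 dx = -1953125/6;  ∫_0^5 625*x^4/4 dx = 390625/4.
  Sum: 1953125/36 − 1953125/8 + 5859375/14 − 1953125/6 + 390625/4 = 390625/504.
  ∫_0^5 (u')² dx = ∫_0^5 (4*x^6 - 60*x^5 + 325*x^4 - 750*x^3 + 625*x^2) dx. Term by term:
    ∫_0^5 4*x^6 dx = 312500/7;  ∫_0^5 -60*x^5 dx = -156250;  ∫_0^5 325*x^4 dx = 203125;
    ∫_0^5 -750*x^3 dx = -234375/2;  ∫_0^5 625*x^2 dx = 78125/3.
  Sum: 312500/7 − 156250 + 203125 − 234375/2 + 78125/3 = 15625/42.
∫_0^5 u² dx = 390625/504, so ||u||_L² = 625*sqrt(14)/84.
∫_0^5 (u')² dx = 15625/42, so ||u'||_L² = 125*sqrt(42)/42.
Ratio ||u||_L² / ||u'||_L² = 5*sqrt(3)/6.
Sharp Poincaré constant on H^1_0(0, 5) is C_P = L/π = 5/π, achieved by sin(π/5·x).
A polynomial bump cannot attain the sharp Poincaré constant (only the first sine eigenfunction does), so the ratio is strictly less than C_P, consistent with ||u||_L² ≤ C_P ||u'||_L².
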